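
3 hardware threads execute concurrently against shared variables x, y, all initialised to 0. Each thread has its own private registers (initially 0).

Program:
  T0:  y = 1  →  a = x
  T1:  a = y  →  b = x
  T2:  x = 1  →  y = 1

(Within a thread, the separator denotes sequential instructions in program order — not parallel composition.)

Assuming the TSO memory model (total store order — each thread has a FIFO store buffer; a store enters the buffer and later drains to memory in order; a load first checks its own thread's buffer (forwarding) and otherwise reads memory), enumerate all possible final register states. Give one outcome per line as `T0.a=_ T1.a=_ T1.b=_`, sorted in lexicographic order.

outcome vector order: (T0.a,T1.a,T1.b)
|TSO outcomes| = 8

T0.a=0 T1.a=0 T1.b=0
T0.a=0 T1.a=0 T1.b=1
T0.a=0 T1.a=1 T1.b=0
T0.a=0 T1.a=1 T1.b=1
T0.a=1 T1.a=0 T1.b=0
T0.a=1 T1.a=0 T1.b=1
T0.a=1 T1.a=1 T1.b=0
T0.a=1 T1.a=1 T1.b=1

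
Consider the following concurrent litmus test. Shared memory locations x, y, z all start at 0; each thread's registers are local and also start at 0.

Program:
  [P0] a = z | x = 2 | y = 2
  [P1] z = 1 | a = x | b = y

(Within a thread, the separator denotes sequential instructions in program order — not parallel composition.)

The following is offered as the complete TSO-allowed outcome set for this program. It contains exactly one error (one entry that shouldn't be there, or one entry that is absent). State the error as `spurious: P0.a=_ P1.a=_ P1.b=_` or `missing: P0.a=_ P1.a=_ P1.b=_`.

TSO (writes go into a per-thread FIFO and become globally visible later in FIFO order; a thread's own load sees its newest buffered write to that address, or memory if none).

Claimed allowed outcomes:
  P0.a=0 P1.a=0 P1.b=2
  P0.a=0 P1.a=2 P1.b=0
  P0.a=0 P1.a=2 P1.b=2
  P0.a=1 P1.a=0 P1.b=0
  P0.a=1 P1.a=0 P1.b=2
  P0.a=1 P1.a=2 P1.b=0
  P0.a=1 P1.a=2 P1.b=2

outcome vector order: (P0.a,P1.a,P1.b)
under TSO → <0 0 0>, <0 0 2>, <0 2 0>, <0 2 2>, <1 0 0>, <1 0 2>, <1 2 0>, <1 2 2>
TSO∖claimed = {<0 0 0>}

missing: P0.a=0 P1.a=0 P1.b=0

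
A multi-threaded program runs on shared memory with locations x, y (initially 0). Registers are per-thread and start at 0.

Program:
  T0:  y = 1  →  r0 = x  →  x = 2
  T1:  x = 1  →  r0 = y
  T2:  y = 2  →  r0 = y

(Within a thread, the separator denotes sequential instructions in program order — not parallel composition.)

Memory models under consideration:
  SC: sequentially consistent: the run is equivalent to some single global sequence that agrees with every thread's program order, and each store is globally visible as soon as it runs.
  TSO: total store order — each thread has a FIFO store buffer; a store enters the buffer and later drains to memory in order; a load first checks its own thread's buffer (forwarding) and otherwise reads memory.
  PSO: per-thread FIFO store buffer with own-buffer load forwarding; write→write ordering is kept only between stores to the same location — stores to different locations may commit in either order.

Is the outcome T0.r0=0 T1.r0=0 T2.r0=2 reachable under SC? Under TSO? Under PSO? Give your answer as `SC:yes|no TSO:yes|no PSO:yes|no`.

outcome vector order: (T0.r0,T1.r0,T2.r0)
SC (9): <0 1 1>; <0 1 2>; <0 2 2>; <1 0 1>; <1 0 2>; <1 1 1>; <1 1 2>; <1 2 1>; <1 2 2>
TSO (12): <0 0 1>; <0 0 2>; <0 1 1>; <0 1 2>; <0 2 1>; <0 2 2>; <1 0 1>; <1 0 2>; <1 1 1>; <1 1 2>; <1 2 1>; <1 2 2>
PSO (12): <0 0 1>; <0 0 2>; <0 1 1>; <0 1 2>; <0 2 1>; <0 2 2>; <1 0 1>; <1 0 2>; <1 1 1>; <1 1 2>; <1 2 1>; <1 2 2>
target <0 0 2> ∈ {TSO,PSO}

SC:no TSO:yes PSO:yes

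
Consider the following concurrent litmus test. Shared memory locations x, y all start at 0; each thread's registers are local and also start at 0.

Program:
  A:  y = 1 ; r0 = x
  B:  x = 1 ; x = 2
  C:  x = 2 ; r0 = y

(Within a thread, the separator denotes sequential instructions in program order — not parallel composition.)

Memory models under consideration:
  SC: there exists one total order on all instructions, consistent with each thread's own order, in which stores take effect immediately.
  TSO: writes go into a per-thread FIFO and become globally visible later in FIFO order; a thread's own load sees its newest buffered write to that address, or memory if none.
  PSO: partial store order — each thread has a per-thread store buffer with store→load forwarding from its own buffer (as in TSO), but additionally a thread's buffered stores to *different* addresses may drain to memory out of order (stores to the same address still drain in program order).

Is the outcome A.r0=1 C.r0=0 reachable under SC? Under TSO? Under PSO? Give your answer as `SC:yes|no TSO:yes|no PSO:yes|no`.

SC:yes TSO:yes PSO:yes

outcome vector order: (A.r0,C.r0)
SC: 5 outcomes — {(0,1) (1,0) (1,1) (2,0) (2,1)}
TSO: 6 outcomes — {(0,0) (0,1) (1,0) (1,1) (2,0) (2,1)}
PSO: 6 outcomes — {(0,0) (0,1) (1,0) (1,1) (2,0) (2,1)}
target (1,0) ∈ {SC,TSO,PSO}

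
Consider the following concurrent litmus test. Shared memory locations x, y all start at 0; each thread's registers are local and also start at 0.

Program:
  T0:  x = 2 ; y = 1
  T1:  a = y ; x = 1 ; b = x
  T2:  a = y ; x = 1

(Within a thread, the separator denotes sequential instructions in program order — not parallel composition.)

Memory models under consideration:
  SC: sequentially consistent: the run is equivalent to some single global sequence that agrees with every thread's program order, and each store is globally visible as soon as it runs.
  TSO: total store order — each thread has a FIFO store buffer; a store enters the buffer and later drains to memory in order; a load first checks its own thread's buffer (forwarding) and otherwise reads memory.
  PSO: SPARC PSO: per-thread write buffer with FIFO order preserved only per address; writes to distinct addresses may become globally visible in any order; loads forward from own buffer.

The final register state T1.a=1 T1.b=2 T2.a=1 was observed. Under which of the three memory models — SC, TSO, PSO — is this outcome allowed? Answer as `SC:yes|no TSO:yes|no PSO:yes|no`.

SC:no TSO:no PSO:yes

outcome vector order: (T1.a,T1.b,T2.a)
under SC → 010, 011, 020, 021, 110, 111
under TSO → 010, 011, 020, 021, 110, 111
under PSO → 010, 011, 020, 021, 110, 111, 120, 121
target 121 ∈ {PSO}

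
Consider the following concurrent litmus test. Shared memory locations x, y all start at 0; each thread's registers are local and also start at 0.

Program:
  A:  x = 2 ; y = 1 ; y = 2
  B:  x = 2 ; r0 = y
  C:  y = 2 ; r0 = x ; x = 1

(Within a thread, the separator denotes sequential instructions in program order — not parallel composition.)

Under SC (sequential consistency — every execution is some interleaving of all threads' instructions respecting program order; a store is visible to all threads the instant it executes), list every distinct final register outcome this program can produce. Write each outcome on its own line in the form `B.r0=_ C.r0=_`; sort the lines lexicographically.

outcome vector order: (B.r0,C.r0)
|SC outcomes| = 5

B.r0=0 C.r0=2
B.r0=1 C.r0=0
B.r0=1 C.r0=2
B.r0=2 C.r0=0
B.r0=2 C.r0=2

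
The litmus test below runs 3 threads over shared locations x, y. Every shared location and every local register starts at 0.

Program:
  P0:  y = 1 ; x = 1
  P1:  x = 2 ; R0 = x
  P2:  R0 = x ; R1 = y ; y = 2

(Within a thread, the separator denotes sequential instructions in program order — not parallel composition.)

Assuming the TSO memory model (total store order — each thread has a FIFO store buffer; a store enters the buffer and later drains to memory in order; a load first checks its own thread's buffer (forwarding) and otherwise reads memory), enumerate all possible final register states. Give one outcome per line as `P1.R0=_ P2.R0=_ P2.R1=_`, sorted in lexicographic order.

P1.R0=1 P2.R0=0 P2.R1=0
P1.R0=1 P2.R0=0 P2.R1=1
P1.R0=1 P2.R0=1 P2.R1=1
P1.R0=1 P2.R0=2 P2.R1=0
P1.R0=1 P2.R0=2 P2.R1=1
P1.R0=2 P2.R0=0 P2.R1=0
P1.R0=2 P2.R0=0 P2.R1=1
P1.R0=2 P2.R0=1 P2.R1=1
P1.R0=2 P2.R0=2 P2.R1=0
P1.R0=2 P2.R0=2 P2.R1=1

outcome vector order: (P1.R0,P2.R0,P2.R1)
|TSO outcomes| = 10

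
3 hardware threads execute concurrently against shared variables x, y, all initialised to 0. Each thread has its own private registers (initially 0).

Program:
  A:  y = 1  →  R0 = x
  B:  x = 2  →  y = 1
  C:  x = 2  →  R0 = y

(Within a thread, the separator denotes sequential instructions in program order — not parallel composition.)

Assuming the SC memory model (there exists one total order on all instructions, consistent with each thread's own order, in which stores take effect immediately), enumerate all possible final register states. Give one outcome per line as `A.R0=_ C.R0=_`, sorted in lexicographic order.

outcome vector order: (A.R0,C.R0)
|SC outcomes| = 3

A.R0=0 C.R0=1
A.R0=2 C.R0=0
A.R0=2 C.R0=1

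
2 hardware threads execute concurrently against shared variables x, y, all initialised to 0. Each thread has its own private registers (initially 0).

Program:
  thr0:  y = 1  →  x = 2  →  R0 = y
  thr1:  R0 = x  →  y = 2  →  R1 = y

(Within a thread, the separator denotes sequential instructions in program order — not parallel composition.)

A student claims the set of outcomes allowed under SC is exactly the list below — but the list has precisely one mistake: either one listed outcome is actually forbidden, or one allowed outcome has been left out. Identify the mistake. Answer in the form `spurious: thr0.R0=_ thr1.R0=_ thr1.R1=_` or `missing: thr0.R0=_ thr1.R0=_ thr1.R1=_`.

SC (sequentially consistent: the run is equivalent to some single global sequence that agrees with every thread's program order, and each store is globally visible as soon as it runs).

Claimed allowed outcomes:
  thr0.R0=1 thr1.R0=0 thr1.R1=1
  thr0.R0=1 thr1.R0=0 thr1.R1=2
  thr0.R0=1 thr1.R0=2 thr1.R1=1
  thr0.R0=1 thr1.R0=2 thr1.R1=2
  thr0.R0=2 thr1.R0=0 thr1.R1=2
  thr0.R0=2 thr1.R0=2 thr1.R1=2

spurious: thr0.R0=1 thr1.R0=2 thr1.R1=1

outcome vector order: (thr0.R0,thr1.R0,thr1.R1)
SC: 5 outcomes — {(1,0,1) (1,0,2) (1,2,2) (2,0,2) (2,2,2)}
claimed∖SC = {(1,2,1)}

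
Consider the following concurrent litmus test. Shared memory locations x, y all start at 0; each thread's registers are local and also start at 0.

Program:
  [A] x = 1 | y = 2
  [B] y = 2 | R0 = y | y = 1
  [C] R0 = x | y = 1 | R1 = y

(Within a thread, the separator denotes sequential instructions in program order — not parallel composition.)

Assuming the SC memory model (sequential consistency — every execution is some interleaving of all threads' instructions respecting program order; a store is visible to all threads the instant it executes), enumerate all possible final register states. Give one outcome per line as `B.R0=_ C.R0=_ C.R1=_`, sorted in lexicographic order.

outcome vector order: (B.R0,C.R0,C.R1)
|SC outcomes| = 8

B.R0=1 C.R0=0 C.R1=1
B.R0=1 C.R0=0 C.R1=2
B.R0=1 C.R0=1 C.R1=1
B.R0=1 C.R0=1 C.R1=2
B.R0=2 C.R0=0 C.R1=1
B.R0=2 C.R0=0 C.R1=2
B.R0=2 C.R0=1 C.R1=1
B.R0=2 C.R0=1 C.R1=2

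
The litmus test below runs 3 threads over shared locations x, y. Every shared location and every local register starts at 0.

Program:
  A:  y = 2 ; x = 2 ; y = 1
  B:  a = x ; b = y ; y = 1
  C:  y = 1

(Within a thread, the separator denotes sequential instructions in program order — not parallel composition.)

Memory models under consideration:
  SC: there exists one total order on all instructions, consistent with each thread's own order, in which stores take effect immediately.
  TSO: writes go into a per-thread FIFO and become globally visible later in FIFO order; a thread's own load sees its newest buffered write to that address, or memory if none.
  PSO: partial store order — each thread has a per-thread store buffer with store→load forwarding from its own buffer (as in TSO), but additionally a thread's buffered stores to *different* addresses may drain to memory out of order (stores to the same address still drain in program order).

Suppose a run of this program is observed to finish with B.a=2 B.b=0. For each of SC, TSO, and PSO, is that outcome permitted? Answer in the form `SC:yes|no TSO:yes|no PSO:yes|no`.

SC:no TSO:no PSO:yes

outcome vector order: (B.a,B.b)
SC: 5 outcomes — {0/0, 0/1, 0/2, 2/1, 2/2}
TSO: 5 outcomes — {0/0, 0/1, 0/2, 2/1, 2/2}
PSO: 6 outcomes — {0/0, 0/1, 0/2, 2/0, 2/1, 2/2}
target 2/0 ∈ {PSO}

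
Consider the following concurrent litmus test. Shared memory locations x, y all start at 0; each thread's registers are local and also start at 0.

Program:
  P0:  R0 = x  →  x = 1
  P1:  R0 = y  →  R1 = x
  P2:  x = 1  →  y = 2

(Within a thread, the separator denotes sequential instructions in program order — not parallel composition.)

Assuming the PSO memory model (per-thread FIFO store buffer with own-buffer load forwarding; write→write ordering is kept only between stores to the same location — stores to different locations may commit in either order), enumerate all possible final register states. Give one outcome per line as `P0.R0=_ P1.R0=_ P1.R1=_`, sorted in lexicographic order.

P0.R0=0 P1.R0=0 P1.R1=0
P0.R0=0 P1.R0=0 P1.R1=1
P0.R0=0 P1.R0=2 P1.R1=0
P0.R0=0 P1.R0=2 P1.R1=1
P0.R0=1 P1.R0=0 P1.R1=0
P0.R0=1 P1.R0=0 P1.R1=1
P0.R0=1 P1.R0=2 P1.R1=0
P0.R0=1 P1.R0=2 P1.R1=1

outcome vector order: (P0.R0,P1.R0,P1.R1)
|PSO outcomes| = 8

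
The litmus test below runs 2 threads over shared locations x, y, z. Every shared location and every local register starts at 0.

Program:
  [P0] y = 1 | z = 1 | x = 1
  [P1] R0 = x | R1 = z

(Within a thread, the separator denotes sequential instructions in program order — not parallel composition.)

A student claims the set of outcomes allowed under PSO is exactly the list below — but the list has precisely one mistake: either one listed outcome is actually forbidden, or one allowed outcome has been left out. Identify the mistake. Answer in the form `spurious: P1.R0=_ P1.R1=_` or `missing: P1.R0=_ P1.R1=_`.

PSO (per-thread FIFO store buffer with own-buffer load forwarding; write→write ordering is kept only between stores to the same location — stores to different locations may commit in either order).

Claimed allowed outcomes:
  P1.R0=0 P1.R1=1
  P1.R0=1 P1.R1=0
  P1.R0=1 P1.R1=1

outcome vector order: (P1.R0,P1.R1)
PSO: 4 outcomes — {0/0 0/1 1/0 1/1}
PSO∖claimed = {0/0}

missing: P1.R0=0 P1.R1=0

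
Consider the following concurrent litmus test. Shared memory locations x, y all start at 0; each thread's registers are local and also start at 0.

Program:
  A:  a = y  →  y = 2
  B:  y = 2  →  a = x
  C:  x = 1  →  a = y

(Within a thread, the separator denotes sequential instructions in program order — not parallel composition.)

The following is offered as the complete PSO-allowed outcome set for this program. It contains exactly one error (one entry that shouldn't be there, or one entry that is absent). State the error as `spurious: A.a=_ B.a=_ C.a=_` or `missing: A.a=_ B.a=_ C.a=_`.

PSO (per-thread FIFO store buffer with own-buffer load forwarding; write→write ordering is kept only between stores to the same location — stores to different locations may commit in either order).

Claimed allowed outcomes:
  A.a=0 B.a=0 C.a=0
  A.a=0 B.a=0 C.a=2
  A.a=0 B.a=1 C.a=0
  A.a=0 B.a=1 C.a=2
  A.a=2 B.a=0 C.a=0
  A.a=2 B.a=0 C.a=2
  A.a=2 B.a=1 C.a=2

outcome vector order: (A.a,B.a,C.a)
[PSO] allowed = {000 002 010 012 200 202 210 212}
PSO∖claimed = {210}

missing: A.a=2 B.a=1 C.a=0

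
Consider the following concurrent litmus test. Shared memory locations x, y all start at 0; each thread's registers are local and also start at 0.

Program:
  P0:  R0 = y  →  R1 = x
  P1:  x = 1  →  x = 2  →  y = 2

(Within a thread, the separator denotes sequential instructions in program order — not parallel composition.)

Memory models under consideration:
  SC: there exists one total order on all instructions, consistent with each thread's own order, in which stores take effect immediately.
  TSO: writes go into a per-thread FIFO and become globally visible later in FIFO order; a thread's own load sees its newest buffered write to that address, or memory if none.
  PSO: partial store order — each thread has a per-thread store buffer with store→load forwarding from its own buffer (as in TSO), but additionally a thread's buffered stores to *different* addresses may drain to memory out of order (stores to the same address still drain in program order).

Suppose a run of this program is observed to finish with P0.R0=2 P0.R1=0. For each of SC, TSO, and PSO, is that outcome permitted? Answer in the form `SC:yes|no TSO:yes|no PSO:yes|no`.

SC:no TSO:no PSO:yes

outcome vector order: (P0.R0,P0.R1)
[SC] allowed = {(0,0); (0,1); (0,2); (2,2)}
[TSO] allowed = {(0,0); (0,1); (0,2); (2,2)}
[PSO] allowed = {(0,0); (0,1); (0,2); (2,0); (2,1); (2,2)}
target (2,0) ∈ {PSO}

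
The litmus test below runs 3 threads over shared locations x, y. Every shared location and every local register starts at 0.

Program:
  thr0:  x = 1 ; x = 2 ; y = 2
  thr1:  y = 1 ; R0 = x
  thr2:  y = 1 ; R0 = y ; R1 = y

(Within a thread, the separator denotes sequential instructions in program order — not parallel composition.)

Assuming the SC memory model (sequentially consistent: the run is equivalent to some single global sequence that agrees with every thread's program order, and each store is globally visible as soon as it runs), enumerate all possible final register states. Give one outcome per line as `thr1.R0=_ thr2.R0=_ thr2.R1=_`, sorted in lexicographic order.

outcome vector order: (thr1.R0,thr2.R0,thr2.R1)
|SC outcomes| = 10

thr1.R0=0 thr2.R0=1 thr2.R1=1
thr1.R0=0 thr2.R0=1 thr2.R1=2
thr1.R0=0 thr2.R0=2 thr2.R1=2
thr1.R0=1 thr2.R0=1 thr2.R1=1
thr1.R0=1 thr2.R0=1 thr2.R1=2
thr1.R0=1 thr2.R0=2 thr2.R1=2
thr1.R0=2 thr2.R0=1 thr2.R1=1
thr1.R0=2 thr2.R0=1 thr2.R1=2
thr1.R0=2 thr2.R0=2 thr2.R1=1
thr1.R0=2 thr2.R0=2 thr2.R1=2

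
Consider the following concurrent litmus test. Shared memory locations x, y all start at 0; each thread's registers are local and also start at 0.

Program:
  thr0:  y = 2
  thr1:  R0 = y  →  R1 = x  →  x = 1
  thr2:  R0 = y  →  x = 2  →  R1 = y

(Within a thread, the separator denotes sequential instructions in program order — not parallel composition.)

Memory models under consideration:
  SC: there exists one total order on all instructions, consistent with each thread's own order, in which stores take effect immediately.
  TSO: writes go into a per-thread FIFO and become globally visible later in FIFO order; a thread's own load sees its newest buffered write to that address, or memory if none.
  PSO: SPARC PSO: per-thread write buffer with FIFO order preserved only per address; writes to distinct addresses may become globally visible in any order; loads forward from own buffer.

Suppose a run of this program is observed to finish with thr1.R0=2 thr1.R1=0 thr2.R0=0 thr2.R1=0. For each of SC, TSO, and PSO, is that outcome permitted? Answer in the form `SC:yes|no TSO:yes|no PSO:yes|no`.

SC:no TSO:yes PSO:yes

outcome vector order: (thr1.R0,thr1.R1,thr2.R0,thr2.R1)
[SC] allowed = {<0 0 0 0>; <0 0 0 2>; <0 0 2 2>; <0 2 0 0>; <0 2 0 2>; <0 2 2 2>; <2 0 0 2>; <2 0 2 2>; <2 2 0 0>; <2 2 0 2>; <2 2 2 2>}
[TSO] allowed = {<0 0 0 0>; <0 0 0 2>; <0 0 2 2>; <0 2 0 0>; <0 2 0 2>; <0 2 2 2>; <2 0 0 0>; <2 0 0 2>; <2 0 2 2>; <2 2 0 0>; <2 2 0 2>; <2 2 2 2>}
[PSO] allowed = {<0 0 0 0>; <0 0 0 2>; <0 0 2 2>; <0 2 0 0>; <0 2 0 2>; <0 2 2 2>; <2 0 0 0>; <2 0 0 2>; <2 0 2 2>; <2 2 0 0>; <2 2 0 2>; <2 2 2 2>}
target <2 0 0 0> ∈ {TSO,PSO}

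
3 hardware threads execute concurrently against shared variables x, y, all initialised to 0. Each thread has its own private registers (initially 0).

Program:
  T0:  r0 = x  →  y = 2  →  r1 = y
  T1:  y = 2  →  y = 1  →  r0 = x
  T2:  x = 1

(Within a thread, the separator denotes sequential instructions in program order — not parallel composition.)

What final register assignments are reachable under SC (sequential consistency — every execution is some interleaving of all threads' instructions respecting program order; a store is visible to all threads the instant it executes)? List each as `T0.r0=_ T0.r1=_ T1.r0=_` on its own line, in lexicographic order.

T0.r0=0 T0.r1=1 T1.r0=0
T0.r0=0 T0.r1=1 T1.r0=1
T0.r0=0 T0.r1=2 T1.r0=0
T0.r0=0 T0.r1=2 T1.r0=1
T0.r0=1 T0.r1=1 T1.r0=1
T0.r0=1 T0.r1=2 T1.r0=0
T0.r0=1 T0.r1=2 T1.r0=1

outcome vector order: (T0.r0,T0.r1,T1.r0)
|SC outcomes| = 7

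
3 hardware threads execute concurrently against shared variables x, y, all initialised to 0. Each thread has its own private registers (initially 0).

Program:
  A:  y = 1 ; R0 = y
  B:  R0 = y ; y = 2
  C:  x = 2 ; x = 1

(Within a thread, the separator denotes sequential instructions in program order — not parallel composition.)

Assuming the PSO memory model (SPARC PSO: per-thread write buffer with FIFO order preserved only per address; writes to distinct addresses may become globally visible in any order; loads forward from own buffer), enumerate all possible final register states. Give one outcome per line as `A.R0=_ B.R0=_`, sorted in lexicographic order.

A.R0=1 B.R0=0
A.R0=1 B.R0=1
A.R0=2 B.R0=0
A.R0=2 B.R0=1

outcome vector order: (A.R0,B.R0)
|PSO outcomes| = 4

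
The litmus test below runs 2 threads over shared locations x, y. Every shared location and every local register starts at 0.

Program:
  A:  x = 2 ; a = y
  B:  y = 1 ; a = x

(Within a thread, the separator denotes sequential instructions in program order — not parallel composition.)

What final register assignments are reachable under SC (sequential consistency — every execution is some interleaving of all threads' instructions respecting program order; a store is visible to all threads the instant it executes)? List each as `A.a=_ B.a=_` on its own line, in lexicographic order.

outcome vector order: (A.a,B.a)
|SC outcomes| = 3

A.a=0 B.a=2
A.a=1 B.a=0
A.a=1 B.a=2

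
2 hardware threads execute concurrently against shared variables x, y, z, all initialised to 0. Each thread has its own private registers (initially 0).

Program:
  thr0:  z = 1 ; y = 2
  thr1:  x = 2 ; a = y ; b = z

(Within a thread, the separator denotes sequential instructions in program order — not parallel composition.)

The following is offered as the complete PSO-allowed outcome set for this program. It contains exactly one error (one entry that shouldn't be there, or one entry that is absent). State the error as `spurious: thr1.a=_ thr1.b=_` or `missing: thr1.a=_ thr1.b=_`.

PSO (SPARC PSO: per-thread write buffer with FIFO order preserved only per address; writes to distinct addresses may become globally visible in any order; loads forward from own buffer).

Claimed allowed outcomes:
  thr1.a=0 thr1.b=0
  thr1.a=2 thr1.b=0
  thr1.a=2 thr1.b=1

outcome vector order: (thr1.a,thr1.b)
PSO: 4 outcomes — {(0,0) (0,1) (2,0) (2,1)}
PSO∖claimed = {(0,1)}

missing: thr1.a=0 thr1.b=1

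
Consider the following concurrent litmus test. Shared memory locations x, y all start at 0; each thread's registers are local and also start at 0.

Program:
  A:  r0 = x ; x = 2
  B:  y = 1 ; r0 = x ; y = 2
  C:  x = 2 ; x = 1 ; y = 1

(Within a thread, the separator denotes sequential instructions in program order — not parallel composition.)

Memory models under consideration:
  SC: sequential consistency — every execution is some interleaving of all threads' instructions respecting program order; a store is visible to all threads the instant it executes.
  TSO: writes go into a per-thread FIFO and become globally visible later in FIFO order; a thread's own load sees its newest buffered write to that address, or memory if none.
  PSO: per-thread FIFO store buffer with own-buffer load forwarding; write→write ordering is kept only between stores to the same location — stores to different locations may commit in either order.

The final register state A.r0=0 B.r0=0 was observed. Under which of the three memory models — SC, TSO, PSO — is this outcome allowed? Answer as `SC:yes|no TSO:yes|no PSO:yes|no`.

outcome vector order: (A.r0,B.r0)
under SC → 0/0; 0/1; 0/2; 1/0; 1/1; 1/2; 2/0; 2/1; 2/2
under TSO → 0/0; 0/1; 0/2; 1/0; 1/1; 1/2; 2/0; 2/1; 2/2
under PSO → 0/0; 0/1; 0/2; 1/0; 1/1; 1/2; 2/0; 2/1; 2/2
target 0/0 ∈ {SC,TSO,PSO}

SC:yes TSO:yes PSO:yes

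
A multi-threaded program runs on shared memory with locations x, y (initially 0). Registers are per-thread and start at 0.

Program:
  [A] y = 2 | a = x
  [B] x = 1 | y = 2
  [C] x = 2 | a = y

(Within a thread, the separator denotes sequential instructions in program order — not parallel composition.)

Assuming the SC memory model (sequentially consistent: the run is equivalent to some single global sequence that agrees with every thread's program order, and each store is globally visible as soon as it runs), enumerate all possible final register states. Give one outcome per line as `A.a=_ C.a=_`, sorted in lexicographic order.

outcome vector order: (A.a,C.a)
|SC outcomes| = 5

A.a=0 C.a=2
A.a=1 C.a=0
A.a=1 C.a=2
A.a=2 C.a=0
A.a=2 C.a=2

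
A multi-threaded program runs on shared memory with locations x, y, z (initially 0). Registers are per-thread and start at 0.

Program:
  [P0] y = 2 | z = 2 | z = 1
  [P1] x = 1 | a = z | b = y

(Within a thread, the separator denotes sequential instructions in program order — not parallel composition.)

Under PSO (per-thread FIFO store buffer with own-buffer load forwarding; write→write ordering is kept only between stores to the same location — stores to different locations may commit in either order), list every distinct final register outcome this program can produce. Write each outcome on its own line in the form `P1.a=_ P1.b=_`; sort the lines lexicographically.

outcome vector order: (P1.a,P1.b)
|PSO outcomes| = 6

P1.a=0 P1.b=0
P1.a=0 P1.b=2
P1.a=1 P1.b=0
P1.a=1 P1.b=2
P1.a=2 P1.b=0
P1.a=2 P1.b=2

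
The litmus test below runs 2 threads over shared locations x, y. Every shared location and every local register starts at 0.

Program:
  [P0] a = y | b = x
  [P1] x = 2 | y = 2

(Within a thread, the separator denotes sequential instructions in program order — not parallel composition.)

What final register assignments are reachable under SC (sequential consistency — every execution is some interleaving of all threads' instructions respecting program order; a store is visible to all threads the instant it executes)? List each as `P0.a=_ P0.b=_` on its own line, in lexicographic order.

P0.a=0 P0.b=0
P0.a=0 P0.b=2
P0.a=2 P0.b=2

outcome vector order: (P0.a,P0.b)
|SC outcomes| = 3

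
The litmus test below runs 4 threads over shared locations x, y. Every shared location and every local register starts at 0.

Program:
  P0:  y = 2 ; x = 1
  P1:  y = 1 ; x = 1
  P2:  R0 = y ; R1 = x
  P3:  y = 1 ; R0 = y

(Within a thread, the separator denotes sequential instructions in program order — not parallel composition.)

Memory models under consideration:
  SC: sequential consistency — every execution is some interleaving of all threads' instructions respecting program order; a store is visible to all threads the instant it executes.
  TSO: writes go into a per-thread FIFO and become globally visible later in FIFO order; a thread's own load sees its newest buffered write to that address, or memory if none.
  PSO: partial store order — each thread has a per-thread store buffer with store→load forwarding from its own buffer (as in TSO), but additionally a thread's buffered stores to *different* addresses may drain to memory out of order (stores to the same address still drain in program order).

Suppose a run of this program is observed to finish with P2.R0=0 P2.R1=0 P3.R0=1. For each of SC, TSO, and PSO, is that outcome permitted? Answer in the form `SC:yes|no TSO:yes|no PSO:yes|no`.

outcome vector order: (P2.R0,P2.R1,P3.R0)
under SC → (0,0,1); (0,0,2); (0,1,1); (0,1,2); (1,0,1); (1,0,2); (1,1,1); (1,1,2); (2,0,1); (2,0,2); (2,1,1); (2,1,2)
under TSO → (0,0,1); (0,0,2); (0,1,1); (0,1,2); (1,0,1); (1,0,2); (1,1,1); (1,1,2); (2,0,1); (2,0,2); (2,1,1); (2,1,2)
under PSO → (0,0,1); (0,0,2); (0,1,1); (0,1,2); (1,0,1); (1,0,2); (1,1,1); (1,1,2); (2,0,1); (2,0,2); (2,1,1); (2,1,2)
target (0,0,1) ∈ {SC,TSO,PSO}

SC:yes TSO:yes PSO:yes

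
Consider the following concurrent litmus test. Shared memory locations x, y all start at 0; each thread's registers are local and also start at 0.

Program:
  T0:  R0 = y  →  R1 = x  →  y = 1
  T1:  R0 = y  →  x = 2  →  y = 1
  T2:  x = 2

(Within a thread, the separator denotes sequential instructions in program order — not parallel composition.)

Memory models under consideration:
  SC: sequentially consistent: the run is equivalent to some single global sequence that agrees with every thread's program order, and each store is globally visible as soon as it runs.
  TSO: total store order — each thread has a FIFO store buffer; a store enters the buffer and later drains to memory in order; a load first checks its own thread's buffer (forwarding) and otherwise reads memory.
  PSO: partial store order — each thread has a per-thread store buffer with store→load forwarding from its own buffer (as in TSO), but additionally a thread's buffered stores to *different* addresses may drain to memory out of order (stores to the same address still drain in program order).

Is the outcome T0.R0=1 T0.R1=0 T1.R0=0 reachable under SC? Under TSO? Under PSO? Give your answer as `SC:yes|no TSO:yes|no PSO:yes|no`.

outcome vector order: (T0.R0,T0.R1,T1.R0)
SC: 5 outcomes — {<0 0 0>; <0 0 1>; <0 2 0>; <0 2 1>; <1 2 0>}
TSO: 5 outcomes — {<0 0 0>; <0 0 1>; <0 2 0>; <0 2 1>; <1 2 0>}
PSO: 6 outcomes — {<0 0 0>; <0 0 1>; <0 2 0>; <0 2 1>; <1 0 0>; <1 2 0>}
target <1 0 0> ∈ {PSO}

SC:no TSO:no PSO:yes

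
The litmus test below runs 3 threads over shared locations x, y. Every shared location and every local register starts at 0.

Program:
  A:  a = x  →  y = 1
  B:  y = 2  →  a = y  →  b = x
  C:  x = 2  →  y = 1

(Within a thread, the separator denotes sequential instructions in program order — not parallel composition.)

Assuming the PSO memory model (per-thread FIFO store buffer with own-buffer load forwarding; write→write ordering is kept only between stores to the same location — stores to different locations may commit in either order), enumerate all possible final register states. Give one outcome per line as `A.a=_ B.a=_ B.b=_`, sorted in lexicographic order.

outcome vector order: (A.a,B.a,B.b)
|PSO outcomes| = 8

A.a=0 B.a=1 B.b=0
A.a=0 B.a=1 B.b=2
A.a=0 B.a=2 B.b=0
A.a=0 B.a=2 B.b=2
A.a=2 B.a=1 B.b=0
A.a=2 B.a=1 B.b=2
A.a=2 B.a=2 B.b=0
A.a=2 B.a=2 B.b=2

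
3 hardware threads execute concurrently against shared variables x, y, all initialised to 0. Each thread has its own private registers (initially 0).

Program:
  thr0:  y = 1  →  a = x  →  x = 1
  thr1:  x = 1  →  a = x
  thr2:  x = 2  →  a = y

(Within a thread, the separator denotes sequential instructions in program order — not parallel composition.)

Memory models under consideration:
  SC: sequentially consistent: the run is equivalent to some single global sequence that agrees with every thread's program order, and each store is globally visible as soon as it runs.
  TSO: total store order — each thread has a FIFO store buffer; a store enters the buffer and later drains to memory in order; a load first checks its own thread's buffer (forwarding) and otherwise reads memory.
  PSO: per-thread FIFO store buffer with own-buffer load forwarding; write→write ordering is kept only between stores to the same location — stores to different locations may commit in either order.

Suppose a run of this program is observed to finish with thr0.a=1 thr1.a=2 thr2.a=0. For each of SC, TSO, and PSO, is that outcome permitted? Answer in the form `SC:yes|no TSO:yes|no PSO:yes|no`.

outcome vector order: (thr0.a,thr1.a,thr2.a)
SC: 9 outcomes — {0/1/1; 0/2/1; 1/1/0; 1/1/1; 1/2/1; 2/1/0; 2/1/1; 2/2/0; 2/2/1}
TSO: 12 outcomes — {0/1/0; 0/1/1; 0/2/0; 0/2/1; 1/1/0; 1/1/1; 1/2/0; 1/2/1; 2/1/0; 2/1/1; 2/2/0; 2/2/1}
PSO: 12 outcomes — {0/1/0; 0/1/1; 0/2/0; 0/2/1; 1/1/0; 1/1/1; 1/2/0; 1/2/1; 2/1/0; 2/1/1; 2/2/0; 2/2/1}
target 1/2/0 ∈ {TSO,PSO}

SC:no TSO:yes PSO:yes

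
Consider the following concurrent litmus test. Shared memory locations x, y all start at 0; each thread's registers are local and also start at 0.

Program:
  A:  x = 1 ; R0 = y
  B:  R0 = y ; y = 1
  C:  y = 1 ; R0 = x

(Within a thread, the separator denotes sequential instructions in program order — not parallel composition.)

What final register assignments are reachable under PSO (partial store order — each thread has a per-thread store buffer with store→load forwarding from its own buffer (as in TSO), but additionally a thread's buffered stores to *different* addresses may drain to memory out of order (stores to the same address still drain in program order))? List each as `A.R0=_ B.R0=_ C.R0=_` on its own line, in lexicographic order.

outcome vector order: (A.R0,B.R0,C.R0)
|PSO outcomes| = 8

A.R0=0 B.R0=0 C.R0=0
A.R0=0 B.R0=0 C.R0=1
A.R0=0 B.R0=1 C.R0=0
A.R0=0 B.R0=1 C.R0=1
A.R0=1 B.R0=0 C.R0=0
A.R0=1 B.R0=0 C.R0=1
A.R0=1 B.R0=1 C.R0=0
A.R0=1 B.R0=1 C.R0=1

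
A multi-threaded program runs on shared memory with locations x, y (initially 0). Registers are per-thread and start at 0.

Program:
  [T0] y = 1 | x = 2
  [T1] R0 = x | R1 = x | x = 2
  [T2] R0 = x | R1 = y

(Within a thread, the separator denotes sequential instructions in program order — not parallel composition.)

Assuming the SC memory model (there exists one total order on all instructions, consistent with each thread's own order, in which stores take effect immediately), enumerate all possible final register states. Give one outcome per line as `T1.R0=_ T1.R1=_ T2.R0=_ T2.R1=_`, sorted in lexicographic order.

outcome vector order: (T1.R0,T1.R1,T2.R0,T2.R1)
|SC outcomes| = 10

T1.R0=0 T1.R1=0 T2.R0=0 T2.R1=0
T1.R0=0 T1.R1=0 T2.R0=0 T2.R1=1
T1.R0=0 T1.R1=0 T2.R0=2 T2.R1=0
T1.R0=0 T1.R1=0 T2.R0=2 T2.R1=1
T1.R0=0 T1.R1=2 T2.R0=0 T2.R1=0
T1.R0=0 T1.R1=2 T2.R0=0 T2.R1=1
T1.R0=0 T1.R1=2 T2.R0=2 T2.R1=1
T1.R0=2 T1.R1=2 T2.R0=0 T2.R1=0
T1.R0=2 T1.R1=2 T2.R0=0 T2.R1=1
T1.R0=2 T1.R1=2 T2.R0=2 T2.R1=1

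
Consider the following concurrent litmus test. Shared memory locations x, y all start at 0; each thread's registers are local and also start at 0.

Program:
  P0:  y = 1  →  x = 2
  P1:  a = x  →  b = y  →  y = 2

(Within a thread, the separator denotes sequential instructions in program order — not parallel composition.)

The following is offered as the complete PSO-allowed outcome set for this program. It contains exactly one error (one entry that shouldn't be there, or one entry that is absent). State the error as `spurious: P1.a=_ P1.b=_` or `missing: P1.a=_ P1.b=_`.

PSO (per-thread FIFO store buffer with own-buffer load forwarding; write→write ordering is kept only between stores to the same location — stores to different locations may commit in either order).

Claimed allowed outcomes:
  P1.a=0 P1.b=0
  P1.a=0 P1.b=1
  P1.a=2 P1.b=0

missing: P1.a=2 P1.b=1

outcome vector order: (P1.a,P1.b)
[PSO] allowed = {0/0 0/1 2/0 2/1}
PSO∖claimed = {2/1}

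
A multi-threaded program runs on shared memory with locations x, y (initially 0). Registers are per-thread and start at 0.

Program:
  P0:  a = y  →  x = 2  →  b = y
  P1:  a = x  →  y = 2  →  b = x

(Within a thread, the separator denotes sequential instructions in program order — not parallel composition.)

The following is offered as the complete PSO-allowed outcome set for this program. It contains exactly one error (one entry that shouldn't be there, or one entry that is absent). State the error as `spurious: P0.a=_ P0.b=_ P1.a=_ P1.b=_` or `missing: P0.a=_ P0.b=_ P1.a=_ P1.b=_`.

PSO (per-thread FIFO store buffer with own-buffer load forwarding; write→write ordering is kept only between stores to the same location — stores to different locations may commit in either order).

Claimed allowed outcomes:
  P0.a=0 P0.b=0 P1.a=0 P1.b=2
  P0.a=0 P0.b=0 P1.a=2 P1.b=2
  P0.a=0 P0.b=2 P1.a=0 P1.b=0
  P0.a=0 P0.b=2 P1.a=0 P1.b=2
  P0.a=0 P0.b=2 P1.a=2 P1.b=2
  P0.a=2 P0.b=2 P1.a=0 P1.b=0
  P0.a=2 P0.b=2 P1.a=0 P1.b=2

missing: P0.a=0 P0.b=0 P1.a=0 P1.b=0

outcome vector order: (P0.a,P0.b,P1.a,P1.b)
[PSO] allowed = {(0,0,0,0) (0,0,0,2) (0,0,2,2) (0,2,0,0) (0,2,0,2) (0,2,2,2) (2,2,0,0) (2,2,0,2)}
PSO∖claimed = {(0,0,0,0)}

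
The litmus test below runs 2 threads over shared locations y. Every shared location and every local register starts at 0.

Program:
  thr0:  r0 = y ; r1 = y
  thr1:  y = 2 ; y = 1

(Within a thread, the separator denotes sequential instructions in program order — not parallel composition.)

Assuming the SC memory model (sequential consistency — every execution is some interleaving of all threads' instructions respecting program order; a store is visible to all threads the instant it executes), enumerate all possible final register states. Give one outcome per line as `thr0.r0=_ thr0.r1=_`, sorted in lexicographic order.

outcome vector order: (thr0.r0,thr0.r1)
|SC outcomes| = 6

thr0.r0=0 thr0.r1=0
thr0.r0=0 thr0.r1=1
thr0.r0=0 thr0.r1=2
thr0.r0=1 thr0.r1=1
thr0.r0=2 thr0.r1=1
thr0.r0=2 thr0.r1=2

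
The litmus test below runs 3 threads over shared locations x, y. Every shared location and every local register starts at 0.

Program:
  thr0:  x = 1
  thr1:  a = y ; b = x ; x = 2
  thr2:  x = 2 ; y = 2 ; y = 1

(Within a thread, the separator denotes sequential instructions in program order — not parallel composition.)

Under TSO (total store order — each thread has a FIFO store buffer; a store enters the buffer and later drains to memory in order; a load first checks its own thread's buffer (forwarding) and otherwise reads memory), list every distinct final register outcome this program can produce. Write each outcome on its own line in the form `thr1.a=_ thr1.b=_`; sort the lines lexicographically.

outcome vector order: (thr1.a,thr1.b)
|TSO outcomes| = 7

thr1.a=0 thr1.b=0
thr1.a=0 thr1.b=1
thr1.a=0 thr1.b=2
thr1.a=1 thr1.b=1
thr1.a=1 thr1.b=2
thr1.a=2 thr1.b=1
thr1.a=2 thr1.b=2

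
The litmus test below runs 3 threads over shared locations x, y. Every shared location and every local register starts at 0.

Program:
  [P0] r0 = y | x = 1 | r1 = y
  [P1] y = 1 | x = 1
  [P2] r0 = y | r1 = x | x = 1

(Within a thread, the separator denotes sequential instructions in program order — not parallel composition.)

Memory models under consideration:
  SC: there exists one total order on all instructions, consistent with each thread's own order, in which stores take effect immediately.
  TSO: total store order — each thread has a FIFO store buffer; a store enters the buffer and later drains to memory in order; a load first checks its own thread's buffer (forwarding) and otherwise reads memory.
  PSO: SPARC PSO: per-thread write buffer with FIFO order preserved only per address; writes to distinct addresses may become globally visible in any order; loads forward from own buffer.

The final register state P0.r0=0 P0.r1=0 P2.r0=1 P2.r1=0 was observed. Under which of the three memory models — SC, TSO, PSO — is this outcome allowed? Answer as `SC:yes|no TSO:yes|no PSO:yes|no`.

outcome vector order: (P0.r0,P0.r1,P2.r0,P2.r1)
[SC] allowed = {0/0/0/0; 0/0/0/1; 0/0/1/1; 0/1/0/0; 0/1/0/1; 0/1/1/0; 0/1/1/1; 1/1/0/0; 1/1/0/1; 1/1/1/0; 1/1/1/1}
[TSO] allowed = {0/0/0/0; 0/0/0/1; 0/0/1/0; 0/0/1/1; 0/1/0/0; 0/1/0/1; 0/1/1/0; 0/1/1/1; 1/1/0/0; 1/1/0/1; 1/1/1/0; 1/1/1/1}
[PSO] allowed = {0/0/0/0; 0/0/0/1; 0/0/1/0; 0/0/1/1; 0/1/0/0; 0/1/0/1; 0/1/1/0; 0/1/1/1; 1/1/0/0; 1/1/0/1; 1/1/1/0; 1/1/1/1}
target 0/0/1/0 ∈ {TSO,PSO}

SC:no TSO:yes PSO:yes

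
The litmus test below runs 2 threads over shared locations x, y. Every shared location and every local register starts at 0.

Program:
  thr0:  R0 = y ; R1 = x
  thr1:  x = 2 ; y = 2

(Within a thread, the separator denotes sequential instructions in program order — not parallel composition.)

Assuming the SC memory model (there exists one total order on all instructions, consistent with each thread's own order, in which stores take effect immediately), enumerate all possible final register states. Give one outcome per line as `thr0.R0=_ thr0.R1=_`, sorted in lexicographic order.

outcome vector order: (thr0.R0,thr0.R1)
|SC outcomes| = 3

thr0.R0=0 thr0.R1=0
thr0.R0=0 thr0.R1=2
thr0.R0=2 thr0.R1=2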